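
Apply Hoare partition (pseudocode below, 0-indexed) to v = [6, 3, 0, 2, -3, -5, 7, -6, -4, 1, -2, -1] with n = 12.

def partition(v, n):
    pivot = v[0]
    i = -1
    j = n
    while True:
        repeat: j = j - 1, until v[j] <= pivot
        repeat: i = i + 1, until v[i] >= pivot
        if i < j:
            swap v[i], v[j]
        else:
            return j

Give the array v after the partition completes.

pivot = v[0] = 6; i = -1, j = 12
j→11 (v[11]=-1≤6), i→0 (v[0]=6≥6); i<j, swap → [-1, 3, 0, 2, -3, -5, 7, -6, -4, 1, -2, 6]
j→10 (v[10]=-2≤6), i→6 (v[6]=7≥6); i<j, swap → [-1, 3, 0, 2, -3, -5, -2, -6, -4, 1, 7, 6]
j→9, i→10; i≥j, return j=9. v = [-1, 3, 0, 2, -3, -5, -2, -6, -4, 1, 7, 6]

[-1, 3, 0, 2, -3, -5, -2, -6, -4, 1, 7, 6]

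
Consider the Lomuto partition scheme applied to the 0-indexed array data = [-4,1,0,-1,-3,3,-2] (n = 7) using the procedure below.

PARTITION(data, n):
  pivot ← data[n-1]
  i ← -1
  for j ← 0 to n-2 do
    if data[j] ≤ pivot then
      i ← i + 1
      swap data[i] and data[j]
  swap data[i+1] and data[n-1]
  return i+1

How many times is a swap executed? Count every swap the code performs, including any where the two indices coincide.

pivot = data[6] = -2; i = -1
j=0: data[0]=-4 ≤ -2 → i=0, swap data[0],data[0] (no change) → [-4,1,0,-1,-3,3,-2]
j=1: data[1]=1 > -2 → no swap
j=2: data[2]=0 > -2 → no swap
j=3: data[3]=-1 > -2 → no swap
j=4: data[4]=-3 ≤ -2 → i=1, swap data[1],data[4] → [-4,-3,0,-1,1,3,-2]
j=5: data[5]=3 > -2 → no swap
final swap data[2],data[6] → [-4,-3,-2,-1,1,3,0]; return 2

3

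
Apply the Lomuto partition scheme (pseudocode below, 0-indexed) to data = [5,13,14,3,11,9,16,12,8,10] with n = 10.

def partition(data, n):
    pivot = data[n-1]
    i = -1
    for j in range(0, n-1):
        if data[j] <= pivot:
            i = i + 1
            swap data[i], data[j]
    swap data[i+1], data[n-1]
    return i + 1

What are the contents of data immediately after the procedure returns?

pivot=10, i=-1
j=0: 5≤10, i=0, swap(0,0) ⇒ [5,13,14,3,11,9,16,12,8,10]
j=1: 13>10, skip
j=2: 14>10, skip
j=3: 3≤10, i=1, swap(1,3) ⇒ [5,3,14,13,11,9,16,12,8,10]
j=4: 11>10, skip
j=5: 9≤10, i=2, swap(2,5) ⇒ [5,3,9,13,11,14,16,12,8,10]
j=6: 16>10, skip
j=7: 12>10, skip
j=8: 8≤10, i=3, swap(3,8) ⇒ [5,3,9,8,11,14,16,12,13,10]
swap(4,9) ⇒ [5,3,9,8,10,14,16,12,13,11]; return 4

[5,3,9,8,10,14,16,12,13,11]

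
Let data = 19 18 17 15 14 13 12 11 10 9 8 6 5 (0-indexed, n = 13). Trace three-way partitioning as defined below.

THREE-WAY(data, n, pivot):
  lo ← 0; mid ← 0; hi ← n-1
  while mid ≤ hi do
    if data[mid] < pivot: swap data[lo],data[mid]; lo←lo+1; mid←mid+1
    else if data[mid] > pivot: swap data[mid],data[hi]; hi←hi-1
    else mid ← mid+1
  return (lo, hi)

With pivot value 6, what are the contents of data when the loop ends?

5 6 15 14 13 12 11 10 9 8 17 18 19

lo=0 mid=0 hi=12
19>6: swap(0,12), hi=11 ⇒ 5 18 17 15 14 13 12 11 10 9 8 6 19
5<6: swap(0,0), lo=1 mid=1 ⇒ 5 18 17 15 14 13 12 11 10 9 8 6 19
18>6: swap(1,11), hi=10 ⇒ 5 6 17 15 14 13 12 11 10 9 8 18 19
6=6: mid=2
17>6: swap(2,10), hi=9 ⇒ 5 6 8 15 14 13 12 11 10 9 17 18 19
8>6: swap(2,9), hi=8 ⇒ 5 6 9 15 14 13 12 11 10 8 17 18 19
9>6: swap(2,8), hi=7 ⇒ 5 6 10 15 14 13 12 11 9 8 17 18 19
10>6: swap(2,7), hi=6 ⇒ 5 6 11 15 14 13 12 10 9 8 17 18 19
11>6: swap(2,6), hi=5 ⇒ 5 6 12 15 14 13 11 10 9 8 17 18 19
12>6: swap(2,5), hi=4 ⇒ 5 6 13 15 14 12 11 10 9 8 17 18 19
13>6: swap(2,4), hi=3 ⇒ 5 6 14 15 13 12 11 10 9 8 17 18 19
14>6: swap(2,3), hi=2 ⇒ 5 6 15 14 13 12 11 10 9 8 17 18 19
15>6: swap(2,2), hi=1 ⇒ 5 6 15 14 13 12 11 10 9 8 17 18 19
done. lo=1 hi=1; data=5 6 15 14 13 12 11 10 9 8 17 18 19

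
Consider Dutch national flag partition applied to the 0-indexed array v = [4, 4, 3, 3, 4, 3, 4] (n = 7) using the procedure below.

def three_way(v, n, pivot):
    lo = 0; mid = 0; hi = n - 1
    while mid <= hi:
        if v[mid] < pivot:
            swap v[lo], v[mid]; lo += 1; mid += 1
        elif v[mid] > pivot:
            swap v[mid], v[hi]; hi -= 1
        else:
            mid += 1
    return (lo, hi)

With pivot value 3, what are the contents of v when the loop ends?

[3, 3, 3, 4, 4, 4, 4]

pivot = 3; lo=0, mid=0, hi=6
v[mid]=4>3: swap v[0],v[6]; hi=5 → [4, 4, 3, 3, 4, 3, 4]
v[mid]=4>3: swap v[0],v[5]; hi=4 → [3, 4, 3, 3, 4, 4, 4]
v[mid]=3=3: mid=1
v[mid]=4>3: swap v[1],v[4]; hi=3 → [3, 4, 3, 3, 4, 4, 4]
v[mid]=4>3: swap v[1],v[3]; hi=2 → [3, 3, 3, 4, 4, 4, 4]
v[mid]=3=3: mid=2
v[mid]=3=3: mid=3
end: lo=0, hi=2; v = [3, 3, 3, 4, 4, 4, 4]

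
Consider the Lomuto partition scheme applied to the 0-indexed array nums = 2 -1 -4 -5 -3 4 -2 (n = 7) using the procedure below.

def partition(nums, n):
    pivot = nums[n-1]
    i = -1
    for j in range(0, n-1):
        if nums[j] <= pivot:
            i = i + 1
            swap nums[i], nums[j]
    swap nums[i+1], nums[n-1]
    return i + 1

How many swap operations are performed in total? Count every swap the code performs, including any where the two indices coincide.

4

pivot = nums[6] = -2; i = -1
j=0: nums[0]=2 > -2 → no swap
j=1: nums[1]=-1 > -2 → no swap
j=2: nums[2]=-4 ≤ -2 → i=0, swap nums[0],nums[2] → -4 -1 2 -5 -3 4 -2
j=3: nums[3]=-5 ≤ -2 → i=1, swap nums[1],nums[3] → -4 -5 2 -1 -3 4 -2
j=4: nums[4]=-3 ≤ -2 → i=2, swap nums[2],nums[4] → -4 -5 -3 -1 2 4 -2
j=5: nums[5]=4 > -2 → no swap
final swap nums[3],nums[6] → -4 -5 -3 -2 2 4 -1; return 3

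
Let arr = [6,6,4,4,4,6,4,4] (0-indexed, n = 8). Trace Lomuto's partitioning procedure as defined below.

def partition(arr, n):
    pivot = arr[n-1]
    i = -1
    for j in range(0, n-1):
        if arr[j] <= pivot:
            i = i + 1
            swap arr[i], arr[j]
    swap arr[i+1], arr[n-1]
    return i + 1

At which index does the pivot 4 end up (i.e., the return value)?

4

pivot = arr[7] = 4; i = -1
j=0: arr[0]=6 > 4 → no swap
j=1: arr[1]=6 > 4 → no swap
j=2: arr[2]=4 ≤ 4 → i=0, swap arr[0],arr[2] → [4,6,6,4,4,6,4,4]
j=3: arr[3]=4 ≤ 4 → i=1, swap arr[1],arr[3] → [4,4,6,6,4,6,4,4]
j=4: arr[4]=4 ≤ 4 → i=2, swap arr[2],arr[4] → [4,4,4,6,6,6,4,4]
j=5: arr[5]=6 > 4 → no swap
j=6: arr[6]=4 ≤ 4 → i=3, swap arr[3],arr[6] → [4,4,4,4,6,6,6,4]
final swap arr[4],arr[7] → [4,4,4,4,4,6,6,6]; return 4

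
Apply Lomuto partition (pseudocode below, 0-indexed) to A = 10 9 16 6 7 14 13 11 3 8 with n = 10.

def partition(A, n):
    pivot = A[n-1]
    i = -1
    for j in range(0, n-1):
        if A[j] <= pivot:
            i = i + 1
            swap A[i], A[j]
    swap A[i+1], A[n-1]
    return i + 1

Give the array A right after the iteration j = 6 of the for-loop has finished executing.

6 7 16 10 9 14 13 11 3 8

pivot=8, i=-1
j=0: 10>8, skip
j=1: 9>8, skip
j=2: 16>8, skip
j=3: 6≤8, i=0, swap(0,3) ⇒ 6 9 16 10 7 14 13 11 3 8
j=4: 7≤8, i=1, swap(1,4) ⇒ 6 7 16 10 9 14 13 11 3 8
j=5: 14>8, skip
j=6: 13>8, skip
(after j=6) A = 6 7 16 10 9 14 13 11 3 8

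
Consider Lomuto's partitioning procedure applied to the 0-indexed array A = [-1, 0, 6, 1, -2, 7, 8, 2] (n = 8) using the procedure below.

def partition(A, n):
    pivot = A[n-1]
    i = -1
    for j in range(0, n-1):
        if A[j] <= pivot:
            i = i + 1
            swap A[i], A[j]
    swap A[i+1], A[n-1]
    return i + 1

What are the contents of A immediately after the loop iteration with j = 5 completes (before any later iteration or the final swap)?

[-1, 0, 1, -2, 6, 7, 8, 2]

pivot = A[7] = 2; i = -1
j=0: A[0]=-1 ≤ 2 → i=0, swap A[0],A[0] (no change) → [-1, 0, 6, 1, -2, 7, 8, 2]
j=1: A[1]=0 ≤ 2 → i=1, swap A[1],A[1] (no change) → [-1, 0, 6, 1, -2, 7, 8, 2]
j=2: A[2]=6 > 2 → no swap
j=3: A[3]=1 ≤ 2 → i=2, swap A[2],A[3] → [-1, 0, 1, 6, -2, 7, 8, 2]
j=4: A[4]=-2 ≤ 2 → i=3, swap A[3],A[4] → [-1, 0, 1, -2, 6, 7, 8, 2]
j=5: A[5]=7 > 2 → no swap
(after j=5) A = [-1, 0, 1, -2, 6, 7, 8, 2]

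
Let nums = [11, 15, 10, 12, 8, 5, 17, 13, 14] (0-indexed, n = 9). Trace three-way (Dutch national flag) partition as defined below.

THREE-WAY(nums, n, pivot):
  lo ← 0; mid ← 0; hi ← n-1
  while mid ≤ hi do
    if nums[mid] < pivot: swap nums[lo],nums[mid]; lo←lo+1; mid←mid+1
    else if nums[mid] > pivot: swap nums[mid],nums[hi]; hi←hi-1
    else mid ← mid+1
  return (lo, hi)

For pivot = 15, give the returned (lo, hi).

pivot = 15; lo=0, mid=0, hi=8
nums[mid]=11<15: swap nums[0],nums[0]; lo=1,mid=1 → [11, 15, 10, 12, 8, 5, 17, 13, 14]
nums[mid]=15=15: mid=2
nums[mid]=10<15: swap nums[1],nums[2]; lo=2,mid=3 → [11, 10, 15, 12, 8, 5, 17, 13, 14]
nums[mid]=12<15: swap nums[2],nums[3]; lo=3,mid=4 → [11, 10, 12, 15, 8, 5, 17, 13, 14]
nums[mid]=8<15: swap nums[3],nums[4]; lo=4,mid=5 → [11, 10, 12, 8, 15, 5, 17, 13, 14]
nums[mid]=5<15: swap nums[4],nums[5]; lo=5,mid=6 → [11, 10, 12, 8, 5, 15, 17, 13, 14]
nums[mid]=17>15: swap nums[6],nums[8]; hi=7 → [11, 10, 12, 8, 5, 15, 14, 13, 17]
nums[mid]=14<15: swap nums[5],nums[6]; lo=6,mid=7 → [11, 10, 12, 8, 5, 14, 15, 13, 17]
nums[mid]=13<15: swap nums[6],nums[7]; lo=7,mid=8 → [11, 10, 12, 8, 5, 14, 13, 15, 17]
end: lo=7, hi=7; nums = [11, 10, 12, 8, 5, 14, 13, 15, 17]

(7, 7)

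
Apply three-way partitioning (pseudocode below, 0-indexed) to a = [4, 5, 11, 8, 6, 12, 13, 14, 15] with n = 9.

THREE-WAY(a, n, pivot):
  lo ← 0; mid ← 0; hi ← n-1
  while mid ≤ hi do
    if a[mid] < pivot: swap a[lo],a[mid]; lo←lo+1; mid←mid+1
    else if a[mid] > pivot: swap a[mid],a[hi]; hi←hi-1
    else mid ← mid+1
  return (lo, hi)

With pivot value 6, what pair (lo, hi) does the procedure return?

lo=0 mid=0 hi=8
4<6: swap(0,0), lo=1 mid=1 ⇒ [4, 5, 11, 8, 6, 12, 13, 14, 15]
5<6: swap(1,1), lo=2 mid=2 ⇒ [4, 5, 11, 8, 6, 12, 13, 14, 15]
11>6: swap(2,8), hi=7 ⇒ [4, 5, 15, 8, 6, 12, 13, 14, 11]
15>6: swap(2,7), hi=6 ⇒ [4, 5, 14, 8, 6, 12, 13, 15, 11]
14>6: swap(2,6), hi=5 ⇒ [4, 5, 13, 8, 6, 12, 14, 15, 11]
13>6: swap(2,5), hi=4 ⇒ [4, 5, 12, 8, 6, 13, 14, 15, 11]
12>6: swap(2,4), hi=3 ⇒ [4, 5, 6, 8, 12, 13, 14, 15, 11]
6=6: mid=3
8>6: swap(3,3), hi=2 ⇒ [4, 5, 6, 8, 12, 13, 14, 15, 11]
done. lo=2 hi=2; a=[4, 5, 6, 8, 12, 13, 14, 15, 11]

(2, 2)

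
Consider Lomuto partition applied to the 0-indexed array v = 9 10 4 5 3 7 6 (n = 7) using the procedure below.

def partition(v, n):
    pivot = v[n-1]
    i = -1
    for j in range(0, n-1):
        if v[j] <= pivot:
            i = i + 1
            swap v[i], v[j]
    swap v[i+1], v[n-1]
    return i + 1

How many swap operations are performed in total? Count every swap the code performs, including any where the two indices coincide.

4

pivot = v[6] = 6; i = -1
j=0: v[0]=9 > 6 → no swap
j=1: v[1]=10 > 6 → no swap
j=2: v[2]=4 ≤ 6 → i=0, swap v[0],v[2] → 4 10 9 5 3 7 6
j=3: v[3]=5 ≤ 6 → i=1, swap v[1],v[3] → 4 5 9 10 3 7 6
j=4: v[4]=3 ≤ 6 → i=2, swap v[2],v[4] → 4 5 3 10 9 7 6
j=5: v[5]=7 > 6 → no swap
final swap v[3],v[6] → 4 5 3 6 9 7 10; return 3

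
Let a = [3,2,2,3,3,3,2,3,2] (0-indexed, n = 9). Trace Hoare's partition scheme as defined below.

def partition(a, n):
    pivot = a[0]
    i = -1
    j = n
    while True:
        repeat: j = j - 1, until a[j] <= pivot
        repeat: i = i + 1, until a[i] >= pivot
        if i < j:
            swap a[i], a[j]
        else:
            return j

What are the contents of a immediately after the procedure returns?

pivot=3
j stops at 8 (2), i stops at 0 (3); swap ⇒ [2,2,2,3,3,3,2,3,3]
j stops at 7 (3), i stops at 3 (3); swap ⇒ [2,2,2,3,3,3,2,3,3]
j stops at 6 (2), i stops at 4 (3); swap ⇒ [2,2,2,3,2,3,3,3,3]
j stops at 5, i stops at 5; i≥j ⇒ return 5. a=[2,2,2,3,2,3,3,3,3]

[2,2,2,3,2,3,3,3,3]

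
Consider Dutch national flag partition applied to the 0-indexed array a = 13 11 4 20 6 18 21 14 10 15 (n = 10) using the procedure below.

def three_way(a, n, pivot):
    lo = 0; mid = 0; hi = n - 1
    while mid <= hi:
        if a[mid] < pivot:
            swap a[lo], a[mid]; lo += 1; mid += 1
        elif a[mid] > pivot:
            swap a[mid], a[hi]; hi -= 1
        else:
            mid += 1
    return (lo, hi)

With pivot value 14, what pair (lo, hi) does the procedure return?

(5, 5)

pivot = 14; lo=0, mid=0, hi=9
a[mid]=13<14: swap a[0],a[0]; lo=1,mid=1 → 13 11 4 20 6 18 21 14 10 15
a[mid]=11<14: swap a[1],a[1]; lo=2,mid=2 → 13 11 4 20 6 18 21 14 10 15
a[mid]=4<14: swap a[2],a[2]; lo=3,mid=3 → 13 11 4 20 6 18 21 14 10 15
a[mid]=20>14: swap a[3],a[9]; hi=8 → 13 11 4 15 6 18 21 14 10 20
a[mid]=15>14: swap a[3],a[8]; hi=7 → 13 11 4 10 6 18 21 14 15 20
a[mid]=10<14: swap a[3],a[3]; lo=4,mid=4 → 13 11 4 10 6 18 21 14 15 20
a[mid]=6<14: swap a[4],a[4]; lo=5,mid=5 → 13 11 4 10 6 18 21 14 15 20
a[mid]=18>14: swap a[5],a[7]; hi=6 → 13 11 4 10 6 14 21 18 15 20
a[mid]=14=14: mid=6
a[mid]=21>14: swap a[6],a[6]; hi=5 → 13 11 4 10 6 14 21 18 15 20
end: lo=5, hi=5; a = 13 11 4 10 6 14 21 18 15 20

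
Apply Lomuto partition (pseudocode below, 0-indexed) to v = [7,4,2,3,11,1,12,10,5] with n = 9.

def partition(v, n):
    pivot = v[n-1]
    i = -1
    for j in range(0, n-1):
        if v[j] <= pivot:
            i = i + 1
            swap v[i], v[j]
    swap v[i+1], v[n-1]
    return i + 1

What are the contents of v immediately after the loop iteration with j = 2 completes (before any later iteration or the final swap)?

pivot=5, i=-1
j=0: 7>5, skip
j=1: 4≤5, i=0, swap(0,1) ⇒ [4,7,2,3,11,1,12,10,5]
j=2: 2≤5, i=1, swap(1,2) ⇒ [4,2,7,3,11,1,12,10,5]
(after j=2) v = [4,2,7,3,11,1,12,10,5]

[4,2,7,3,11,1,12,10,5]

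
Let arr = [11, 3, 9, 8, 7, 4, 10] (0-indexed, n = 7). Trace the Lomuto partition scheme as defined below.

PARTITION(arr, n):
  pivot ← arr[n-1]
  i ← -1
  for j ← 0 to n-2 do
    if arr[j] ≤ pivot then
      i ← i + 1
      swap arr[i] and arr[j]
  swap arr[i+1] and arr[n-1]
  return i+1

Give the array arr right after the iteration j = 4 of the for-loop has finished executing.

[3, 9, 8, 7, 11, 4, 10]

pivot=10, i=-1
j=0: 11>10, skip
j=1: 3≤10, i=0, swap(0,1) ⇒ [3, 11, 9, 8, 7, 4, 10]
j=2: 9≤10, i=1, swap(1,2) ⇒ [3, 9, 11, 8, 7, 4, 10]
j=3: 8≤10, i=2, swap(2,3) ⇒ [3, 9, 8, 11, 7, 4, 10]
j=4: 7≤10, i=3, swap(3,4) ⇒ [3, 9, 8, 7, 11, 4, 10]
(after j=4) arr = [3, 9, 8, 7, 11, 4, 10]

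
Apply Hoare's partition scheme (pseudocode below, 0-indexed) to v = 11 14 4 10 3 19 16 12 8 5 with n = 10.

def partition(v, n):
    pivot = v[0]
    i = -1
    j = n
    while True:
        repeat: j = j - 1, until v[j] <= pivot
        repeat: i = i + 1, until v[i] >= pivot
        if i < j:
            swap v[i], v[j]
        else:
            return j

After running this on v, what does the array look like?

5 8 4 10 3 19 16 12 14 11

pivot = v[0] = 11; i = -1, j = 10
j→9 (v[9]=5≤11), i→0 (v[0]=11≥11); i<j, swap → 5 14 4 10 3 19 16 12 8 11
j→8 (v[8]=8≤11), i→1 (v[1]=14≥11); i<j, swap → 5 8 4 10 3 19 16 12 14 11
j→4, i→5; i≥j, return j=4. v = 5 8 4 10 3 19 16 12 14 11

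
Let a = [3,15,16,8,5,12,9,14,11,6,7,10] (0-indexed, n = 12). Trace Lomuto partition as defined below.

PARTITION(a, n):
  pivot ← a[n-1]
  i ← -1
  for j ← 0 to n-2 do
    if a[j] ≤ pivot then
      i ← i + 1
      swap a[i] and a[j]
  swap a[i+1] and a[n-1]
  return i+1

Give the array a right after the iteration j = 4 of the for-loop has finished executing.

pivot=10, i=-1
j=0: 3≤10, i=0, swap(0,0) ⇒ [3,15,16,8,5,12,9,14,11,6,7,10]
j=1: 15>10, skip
j=2: 16>10, skip
j=3: 8≤10, i=1, swap(1,3) ⇒ [3,8,16,15,5,12,9,14,11,6,7,10]
j=4: 5≤10, i=2, swap(2,4) ⇒ [3,8,5,15,16,12,9,14,11,6,7,10]
(after j=4) a = [3,8,5,15,16,12,9,14,11,6,7,10]

[3,8,5,15,16,12,9,14,11,6,7,10]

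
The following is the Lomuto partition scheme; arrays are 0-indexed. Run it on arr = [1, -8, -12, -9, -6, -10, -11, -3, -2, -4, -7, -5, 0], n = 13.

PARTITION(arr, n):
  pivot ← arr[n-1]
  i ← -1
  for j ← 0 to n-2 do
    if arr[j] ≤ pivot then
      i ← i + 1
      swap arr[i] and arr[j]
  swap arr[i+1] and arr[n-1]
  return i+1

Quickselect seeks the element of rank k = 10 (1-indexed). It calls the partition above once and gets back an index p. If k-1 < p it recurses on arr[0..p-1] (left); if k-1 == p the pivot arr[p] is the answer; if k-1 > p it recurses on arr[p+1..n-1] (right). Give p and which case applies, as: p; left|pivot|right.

pivot = arr[12] = 0; i = -1
j=0: arr[0]=1 > 0 → no swap
j=1: arr[1]=-8 ≤ 0 → i=0, swap arr[0],arr[1] → [-8, 1, -12, -9, -6, -10, -11, -3, -2, -4, -7, -5, 0]
j=2: arr[2]=-12 ≤ 0 → i=1, swap arr[1],arr[2] → [-8, -12, 1, -9, -6, -10, -11, -3, -2, -4, -7, -5, 0]
j=3: arr[3]=-9 ≤ 0 → i=2, swap arr[2],arr[3] → [-8, -12, -9, 1, -6, -10, -11, -3, -2, -4, -7, -5, 0]
j=4: arr[4]=-6 ≤ 0 → i=3, swap arr[3],arr[4] → [-8, -12, -9, -6, 1, -10, -11, -3, -2, -4, -7, -5, 0]
j=5: arr[5]=-10 ≤ 0 → i=4, swap arr[4],arr[5] → [-8, -12, -9, -6, -10, 1, -11, -3, -2, -4, -7, -5, 0]
j=6: arr[6]=-11 ≤ 0 → i=5, swap arr[5],arr[6] → [-8, -12, -9, -6, -10, -11, 1, -3, -2, -4, -7, -5, 0]
j=7: arr[7]=-3 ≤ 0 → i=6, swap arr[6],arr[7] → [-8, -12, -9, -6, -10, -11, -3, 1, -2, -4, -7, -5, 0]
j=8: arr[8]=-2 ≤ 0 → i=7, swap arr[7],arr[8] → [-8, -12, -9, -6, -10, -11, -3, -2, 1, -4, -7, -5, 0]
j=9: arr[9]=-4 ≤ 0 → i=8, swap arr[8],arr[9] → [-8, -12, -9, -6, -10, -11, -3, -2, -4, 1, -7, -5, 0]
j=10: arr[10]=-7 ≤ 0 → i=9, swap arr[9],arr[10] → [-8, -12, -9, -6, -10, -11, -3, -2, -4, -7, 1, -5, 0]
j=11: arr[11]=-5 ≤ 0 → i=10, swap arr[10],arr[11] → [-8, -12, -9, -6, -10, -11, -3, -2, -4, -7, -5, 1, 0]
final swap arr[11],arr[12] → [-8, -12, -9, -6, -10, -11, -3, -2, -4, -7, -5, 0, 1]; return 11
p = 11; k-1 = 9 < 11 ⇒ left

11; left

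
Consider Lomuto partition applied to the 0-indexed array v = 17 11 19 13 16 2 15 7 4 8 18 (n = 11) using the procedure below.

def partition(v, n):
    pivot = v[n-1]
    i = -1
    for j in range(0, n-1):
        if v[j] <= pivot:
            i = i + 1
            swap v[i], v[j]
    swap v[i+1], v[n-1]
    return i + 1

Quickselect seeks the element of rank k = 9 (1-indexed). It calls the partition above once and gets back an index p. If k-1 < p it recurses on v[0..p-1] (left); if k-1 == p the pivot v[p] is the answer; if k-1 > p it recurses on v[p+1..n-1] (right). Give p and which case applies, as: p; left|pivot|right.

pivot = v[10] = 18; i = -1
j=0: v[0]=17 ≤ 18 → i=0, swap v[0],v[0] (no change) → 17 11 19 13 16 2 15 7 4 8 18
j=1: v[1]=11 ≤ 18 → i=1, swap v[1],v[1] (no change) → 17 11 19 13 16 2 15 7 4 8 18
j=2: v[2]=19 > 18 → no swap
j=3: v[3]=13 ≤ 18 → i=2, swap v[2],v[3] → 17 11 13 19 16 2 15 7 4 8 18
j=4: v[4]=16 ≤ 18 → i=3, swap v[3],v[4] → 17 11 13 16 19 2 15 7 4 8 18
j=5: v[5]=2 ≤ 18 → i=4, swap v[4],v[5] → 17 11 13 16 2 19 15 7 4 8 18
j=6: v[6]=15 ≤ 18 → i=5, swap v[5],v[6] → 17 11 13 16 2 15 19 7 4 8 18
j=7: v[7]=7 ≤ 18 → i=6, swap v[6],v[7] → 17 11 13 16 2 15 7 19 4 8 18
j=8: v[8]=4 ≤ 18 → i=7, swap v[7],v[8] → 17 11 13 16 2 15 7 4 19 8 18
j=9: v[9]=8 ≤ 18 → i=8, swap v[8],v[9] → 17 11 13 16 2 15 7 4 8 19 18
final swap v[9],v[10] → 17 11 13 16 2 15 7 4 8 18 19; return 9
p = 9; k-1 = 8 < 9 ⇒ left

9; left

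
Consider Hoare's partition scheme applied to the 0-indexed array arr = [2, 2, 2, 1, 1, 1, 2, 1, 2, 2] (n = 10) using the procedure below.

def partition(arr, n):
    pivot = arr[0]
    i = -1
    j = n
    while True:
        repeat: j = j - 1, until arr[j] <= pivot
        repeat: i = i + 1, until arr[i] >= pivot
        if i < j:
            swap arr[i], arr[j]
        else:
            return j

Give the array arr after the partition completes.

pivot = arr[0] = 2; i = -1, j = 10
j→9 (arr[9]=2≤2), i→0 (arr[0]=2≥2); i<j, swap → [2, 2, 2, 1, 1, 1, 2, 1, 2, 2]
j→8 (arr[8]=2≤2), i→1 (arr[1]=2≥2); i<j, swap → [2, 2, 2, 1, 1, 1, 2, 1, 2, 2]
j→7 (arr[7]=1≤2), i→2 (arr[2]=2≥2); i<j, swap → [2, 2, 1, 1, 1, 1, 2, 2, 2, 2]
j→6, i→6; i≥j, return j=6. arr = [2, 2, 1, 1, 1, 1, 2, 2, 2, 2]

[2, 2, 1, 1, 1, 1, 2, 2, 2, 2]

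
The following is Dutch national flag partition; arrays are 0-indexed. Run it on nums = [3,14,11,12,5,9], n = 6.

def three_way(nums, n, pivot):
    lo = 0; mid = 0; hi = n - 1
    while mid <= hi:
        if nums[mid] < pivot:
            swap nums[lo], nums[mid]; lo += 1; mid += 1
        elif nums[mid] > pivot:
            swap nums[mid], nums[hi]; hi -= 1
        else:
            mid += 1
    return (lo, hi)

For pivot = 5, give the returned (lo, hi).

lo=0 mid=0 hi=5
3<5: swap(0,0), lo=1 mid=1 ⇒ [3,14,11,12,5,9]
14>5: swap(1,5), hi=4 ⇒ [3,9,11,12,5,14]
9>5: swap(1,4), hi=3 ⇒ [3,5,11,12,9,14]
5=5: mid=2
11>5: swap(2,3), hi=2 ⇒ [3,5,12,11,9,14]
12>5: swap(2,2), hi=1 ⇒ [3,5,12,11,9,14]
done. lo=1 hi=1; nums=[3,5,12,11,9,14]

(1, 1)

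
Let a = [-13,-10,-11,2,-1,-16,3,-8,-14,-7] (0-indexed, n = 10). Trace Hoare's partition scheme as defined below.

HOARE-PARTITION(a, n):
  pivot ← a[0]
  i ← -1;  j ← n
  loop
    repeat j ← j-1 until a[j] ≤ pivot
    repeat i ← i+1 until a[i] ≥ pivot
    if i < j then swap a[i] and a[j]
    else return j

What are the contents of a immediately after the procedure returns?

pivot = a[0] = -13; i = -1, j = 10
j→8 (a[8]=-14≤-13), i→0 (a[0]=-13≥-13); i<j, swap → [-14,-10,-11,2,-1,-16,3,-8,-13,-7]
j→5 (a[5]=-16≤-13), i→1 (a[1]=-10≥-13); i<j, swap → [-14,-16,-11,2,-1,-10,3,-8,-13,-7]
j→1, i→2; i≥j, return j=1. a = [-14,-16,-11,2,-1,-10,3,-8,-13,-7]

[-14,-16,-11,2,-1,-10,3,-8,-13,-7]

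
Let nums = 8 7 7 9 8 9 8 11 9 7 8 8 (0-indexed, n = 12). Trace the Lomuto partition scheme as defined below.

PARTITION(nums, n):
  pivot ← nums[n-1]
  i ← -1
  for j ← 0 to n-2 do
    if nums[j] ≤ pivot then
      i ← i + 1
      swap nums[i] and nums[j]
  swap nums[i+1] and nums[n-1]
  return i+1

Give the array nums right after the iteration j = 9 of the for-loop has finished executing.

pivot=8, i=-1
j=0: 8≤8, i=0, swap(0,0) ⇒ 8 7 7 9 8 9 8 11 9 7 8 8
j=1: 7≤8, i=1, swap(1,1) ⇒ 8 7 7 9 8 9 8 11 9 7 8 8
j=2: 7≤8, i=2, swap(2,2) ⇒ 8 7 7 9 8 9 8 11 9 7 8 8
j=3: 9>8, skip
j=4: 8≤8, i=3, swap(3,4) ⇒ 8 7 7 8 9 9 8 11 9 7 8 8
j=5: 9>8, skip
j=6: 8≤8, i=4, swap(4,6) ⇒ 8 7 7 8 8 9 9 11 9 7 8 8
j=7: 11>8, skip
j=8: 9>8, skip
j=9: 7≤8, i=5, swap(5,9) ⇒ 8 7 7 8 8 7 9 11 9 9 8 8
(after j=9) nums = 8 7 7 8 8 7 9 11 9 9 8 8

8 7 7 8 8 7 9 11 9 9 8 8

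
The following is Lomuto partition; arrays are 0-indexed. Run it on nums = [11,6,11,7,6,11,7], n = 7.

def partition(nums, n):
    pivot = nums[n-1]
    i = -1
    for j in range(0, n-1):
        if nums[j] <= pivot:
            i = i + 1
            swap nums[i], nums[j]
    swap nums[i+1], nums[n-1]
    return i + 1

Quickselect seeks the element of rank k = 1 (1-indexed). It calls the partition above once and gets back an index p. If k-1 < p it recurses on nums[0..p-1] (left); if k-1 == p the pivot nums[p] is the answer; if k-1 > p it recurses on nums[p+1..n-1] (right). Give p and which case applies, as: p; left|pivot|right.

3; left

pivot = nums[6] = 7; i = -1
j=0: nums[0]=11 > 7 → no swap
j=1: nums[1]=6 ≤ 7 → i=0, swap nums[0],nums[1] → [6,11,11,7,6,11,7]
j=2: nums[2]=11 > 7 → no swap
j=3: nums[3]=7 ≤ 7 → i=1, swap nums[1],nums[3] → [6,7,11,11,6,11,7]
j=4: nums[4]=6 ≤ 7 → i=2, swap nums[2],nums[4] → [6,7,6,11,11,11,7]
j=5: nums[5]=11 > 7 → no swap
final swap nums[3],nums[6] → [6,7,6,7,11,11,11]; return 3
p = 3; k-1 = 0 < 3 ⇒ left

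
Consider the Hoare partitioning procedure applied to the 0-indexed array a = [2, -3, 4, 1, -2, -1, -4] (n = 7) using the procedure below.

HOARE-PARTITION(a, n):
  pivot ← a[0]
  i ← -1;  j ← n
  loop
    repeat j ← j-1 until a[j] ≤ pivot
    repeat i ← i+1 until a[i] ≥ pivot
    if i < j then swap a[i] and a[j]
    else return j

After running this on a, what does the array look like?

[-4, -3, -1, 1, -2, 4, 2]

pivot = a[0] = 2; i = -1, j = 7
j→6 (a[6]=-4≤2), i→0 (a[0]=2≥2); i<j, swap → [-4, -3, 4, 1, -2, -1, 2]
j→5 (a[5]=-1≤2), i→2 (a[2]=4≥2); i<j, swap → [-4, -3, -1, 1, -2, 4, 2]
j→4, i→5; i≥j, return j=4. a = [-4, -3, -1, 1, -2, 4, 2]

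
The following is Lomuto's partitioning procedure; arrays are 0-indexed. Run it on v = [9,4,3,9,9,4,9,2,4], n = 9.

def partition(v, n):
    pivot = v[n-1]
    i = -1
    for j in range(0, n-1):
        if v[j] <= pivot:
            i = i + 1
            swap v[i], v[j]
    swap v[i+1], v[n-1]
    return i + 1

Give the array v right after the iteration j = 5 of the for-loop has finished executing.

[4,3,4,9,9,9,9,2,4]

pivot=4, i=-1
j=0: 9>4, skip
j=1: 4≤4, i=0, swap(0,1) ⇒ [4,9,3,9,9,4,9,2,4]
j=2: 3≤4, i=1, swap(1,2) ⇒ [4,3,9,9,9,4,9,2,4]
j=3: 9>4, skip
j=4: 9>4, skip
j=5: 4≤4, i=2, swap(2,5) ⇒ [4,3,4,9,9,9,9,2,4]
(after j=5) v = [4,3,4,9,9,9,9,2,4]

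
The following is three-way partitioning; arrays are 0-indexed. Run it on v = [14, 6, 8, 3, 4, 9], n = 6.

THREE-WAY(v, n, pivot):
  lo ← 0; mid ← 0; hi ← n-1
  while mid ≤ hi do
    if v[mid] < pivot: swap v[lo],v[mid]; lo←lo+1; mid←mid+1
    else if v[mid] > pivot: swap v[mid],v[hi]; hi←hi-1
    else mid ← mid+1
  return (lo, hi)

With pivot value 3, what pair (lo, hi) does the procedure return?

(0, 0)

pivot = 3; lo=0, mid=0, hi=5
v[mid]=14>3: swap v[0],v[5]; hi=4 → [9, 6, 8, 3, 4, 14]
v[mid]=9>3: swap v[0],v[4]; hi=3 → [4, 6, 8, 3, 9, 14]
v[mid]=4>3: swap v[0],v[3]; hi=2 → [3, 6, 8, 4, 9, 14]
v[mid]=3=3: mid=1
v[mid]=6>3: swap v[1],v[2]; hi=1 → [3, 8, 6, 4, 9, 14]
v[mid]=8>3: swap v[1],v[1]; hi=0 → [3, 8, 6, 4, 9, 14]
end: lo=0, hi=0; v = [3, 8, 6, 4, 9, 14]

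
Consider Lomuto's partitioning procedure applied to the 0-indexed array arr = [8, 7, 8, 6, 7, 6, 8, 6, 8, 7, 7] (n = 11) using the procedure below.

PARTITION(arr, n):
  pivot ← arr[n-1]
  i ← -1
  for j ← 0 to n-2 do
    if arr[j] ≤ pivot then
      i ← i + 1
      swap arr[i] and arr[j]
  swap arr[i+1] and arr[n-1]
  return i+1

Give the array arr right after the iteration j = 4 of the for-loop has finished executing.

[7, 6, 7, 8, 8, 6, 8, 6, 8, 7, 7]

pivot = arr[10] = 7; i = -1
j=0: arr[0]=8 > 7 → no swap
j=1: arr[1]=7 ≤ 7 → i=0, swap arr[0],arr[1] → [7, 8, 8, 6, 7, 6, 8, 6, 8, 7, 7]
j=2: arr[2]=8 > 7 → no swap
j=3: arr[3]=6 ≤ 7 → i=1, swap arr[1],arr[3] → [7, 6, 8, 8, 7, 6, 8, 6, 8, 7, 7]
j=4: arr[4]=7 ≤ 7 → i=2, swap arr[2],arr[4] → [7, 6, 7, 8, 8, 6, 8, 6, 8, 7, 7]
(after j=4) arr = [7, 6, 7, 8, 8, 6, 8, 6, 8, 7, 7]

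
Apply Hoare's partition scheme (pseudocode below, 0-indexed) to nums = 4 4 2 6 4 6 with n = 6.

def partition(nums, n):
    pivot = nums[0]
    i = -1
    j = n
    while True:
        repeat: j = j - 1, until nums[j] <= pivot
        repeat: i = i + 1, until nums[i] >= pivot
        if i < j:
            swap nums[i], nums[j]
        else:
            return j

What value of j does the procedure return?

1

pivot=4
j stops at 4 (4), i stops at 0 (4); swap ⇒ 4 4 2 6 4 6
j stops at 2 (2), i stops at 1 (4); swap ⇒ 4 2 4 6 4 6
j stops at 1, i stops at 2; i≥j ⇒ return 1. nums=4 2 4 6 4 6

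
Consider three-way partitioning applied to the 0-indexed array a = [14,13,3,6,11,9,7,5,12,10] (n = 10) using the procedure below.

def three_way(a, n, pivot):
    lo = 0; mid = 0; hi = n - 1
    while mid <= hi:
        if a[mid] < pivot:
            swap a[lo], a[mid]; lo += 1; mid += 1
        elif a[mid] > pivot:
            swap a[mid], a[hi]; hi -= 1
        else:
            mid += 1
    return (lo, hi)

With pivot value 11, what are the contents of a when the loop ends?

lo=0 mid=0 hi=9
14>11: swap(0,9), hi=8 ⇒ [10,13,3,6,11,9,7,5,12,14]
10<11: swap(0,0), lo=1 mid=1 ⇒ [10,13,3,6,11,9,7,5,12,14]
13>11: swap(1,8), hi=7 ⇒ [10,12,3,6,11,9,7,5,13,14]
12>11: swap(1,7), hi=6 ⇒ [10,5,3,6,11,9,7,12,13,14]
5<11: swap(1,1), lo=2 mid=2 ⇒ [10,5,3,6,11,9,7,12,13,14]
3<11: swap(2,2), lo=3 mid=3 ⇒ [10,5,3,6,11,9,7,12,13,14]
6<11: swap(3,3), lo=4 mid=4 ⇒ [10,5,3,6,11,9,7,12,13,14]
11=11: mid=5
9<11: swap(4,5), lo=5 mid=6 ⇒ [10,5,3,6,9,11,7,12,13,14]
7<11: swap(5,6), lo=6 mid=7 ⇒ [10,5,3,6,9,7,11,12,13,14]
done. lo=6 hi=6; a=[10,5,3,6,9,7,11,12,13,14]

[10,5,3,6,9,7,11,12,13,14]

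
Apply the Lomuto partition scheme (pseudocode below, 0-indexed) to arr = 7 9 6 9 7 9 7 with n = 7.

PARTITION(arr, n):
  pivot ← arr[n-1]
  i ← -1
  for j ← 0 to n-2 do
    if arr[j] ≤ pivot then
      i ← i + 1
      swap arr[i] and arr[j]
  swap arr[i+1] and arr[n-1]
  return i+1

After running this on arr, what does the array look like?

7 6 7 7 9 9 9

pivot = arr[6] = 7; i = -1
j=0: arr[0]=7 ≤ 7 → i=0, swap arr[0],arr[0] (no change) → 7 9 6 9 7 9 7
j=1: arr[1]=9 > 7 → no swap
j=2: arr[2]=6 ≤ 7 → i=1, swap arr[1],arr[2] → 7 6 9 9 7 9 7
j=3: arr[3]=9 > 7 → no swap
j=4: arr[4]=7 ≤ 7 → i=2, swap arr[2],arr[4] → 7 6 7 9 9 9 7
j=5: arr[5]=9 > 7 → no swap
final swap arr[3],arr[6] → 7 6 7 7 9 9 9; return 3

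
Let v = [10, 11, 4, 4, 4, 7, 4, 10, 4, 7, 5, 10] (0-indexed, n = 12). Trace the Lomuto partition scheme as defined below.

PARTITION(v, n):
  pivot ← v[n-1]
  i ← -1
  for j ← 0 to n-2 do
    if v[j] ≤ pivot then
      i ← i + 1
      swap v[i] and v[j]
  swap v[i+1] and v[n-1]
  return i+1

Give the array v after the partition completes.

pivot=10, i=-1
j=0: 10≤10, i=0, swap(0,0) ⇒ [10, 11, 4, 4, 4, 7, 4, 10, 4, 7, 5, 10]
j=1: 11>10, skip
j=2: 4≤10, i=1, swap(1,2) ⇒ [10, 4, 11, 4, 4, 7, 4, 10, 4, 7, 5, 10]
j=3: 4≤10, i=2, swap(2,3) ⇒ [10, 4, 4, 11, 4, 7, 4, 10, 4, 7, 5, 10]
j=4: 4≤10, i=3, swap(3,4) ⇒ [10, 4, 4, 4, 11, 7, 4, 10, 4, 7, 5, 10]
j=5: 7≤10, i=4, swap(4,5) ⇒ [10, 4, 4, 4, 7, 11, 4, 10, 4, 7, 5, 10]
j=6: 4≤10, i=5, swap(5,6) ⇒ [10, 4, 4, 4, 7, 4, 11, 10, 4, 7, 5, 10]
j=7: 10≤10, i=6, swap(6,7) ⇒ [10, 4, 4, 4, 7, 4, 10, 11, 4, 7, 5, 10]
j=8: 4≤10, i=7, swap(7,8) ⇒ [10, 4, 4, 4, 7, 4, 10, 4, 11, 7, 5, 10]
j=9: 7≤10, i=8, swap(8,9) ⇒ [10, 4, 4, 4, 7, 4, 10, 4, 7, 11, 5, 10]
j=10: 5≤10, i=9, swap(9,10) ⇒ [10, 4, 4, 4, 7, 4, 10, 4, 7, 5, 11, 10]
swap(10,11) ⇒ [10, 4, 4, 4, 7, 4, 10, 4, 7, 5, 10, 11]; return 10

[10, 4, 4, 4, 7, 4, 10, 4, 7, 5, 10, 11]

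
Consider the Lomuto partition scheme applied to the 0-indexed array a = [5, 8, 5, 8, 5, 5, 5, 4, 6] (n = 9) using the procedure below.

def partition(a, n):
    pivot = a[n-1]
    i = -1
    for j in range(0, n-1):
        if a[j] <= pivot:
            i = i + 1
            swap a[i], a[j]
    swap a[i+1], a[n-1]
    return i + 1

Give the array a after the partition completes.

pivot=6, i=-1
j=0: 5≤6, i=0, swap(0,0) ⇒ [5, 8, 5, 8, 5, 5, 5, 4, 6]
j=1: 8>6, skip
j=2: 5≤6, i=1, swap(1,2) ⇒ [5, 5, 8, 8, 5, 5, 5, 4, 6]
j=3: 8>6, skip
j=4: 5≤6, i=2, swap(2,4) ⇒ [5, 5, 5, 8, 8, 5, 5, 4, 6]
j=5: 5≤6, i=3, swap(3,5) ⇒ [5, 5, 5, 5, 8, 8, 5, 4, 6]
j=6: 5≤6, i=4, swap(4,6) ⇒ [5, 5, 5, 5, 5, 8, 8, 4, 6]
j=7: 4≤6, i=5, swap(5,7) ⇒ [5, 5, 5, 5, 5, 4, 8, 8, 6]
swap(6,8) ⇒ [5, 5, 5, 5, 5, 4, 6, 8, 8]; return 6

[5, 5, 5, 5, 5, 4, 6, 8, 8]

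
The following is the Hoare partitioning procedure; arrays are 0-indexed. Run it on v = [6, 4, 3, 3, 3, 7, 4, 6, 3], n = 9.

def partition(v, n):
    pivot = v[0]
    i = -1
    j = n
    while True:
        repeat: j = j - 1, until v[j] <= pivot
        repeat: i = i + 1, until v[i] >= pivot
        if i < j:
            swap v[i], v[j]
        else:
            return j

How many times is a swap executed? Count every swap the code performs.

2

pivot=6
j stops at 8 (3), i stops at 0 (6); swap ⇒ [3, 4, 3, 3, 3, 7, 4, 6, 6]
j stops at 7 (6), i stops at 5 (7); swap ⇒ [3, 4, 3, 3, 3, 6, 4, 7, 6]
j stops at 6, i stops at 7; i≥j ⇒ return 6. v=[3, 4, 3, 3, 3, 6, 4, 7, 6]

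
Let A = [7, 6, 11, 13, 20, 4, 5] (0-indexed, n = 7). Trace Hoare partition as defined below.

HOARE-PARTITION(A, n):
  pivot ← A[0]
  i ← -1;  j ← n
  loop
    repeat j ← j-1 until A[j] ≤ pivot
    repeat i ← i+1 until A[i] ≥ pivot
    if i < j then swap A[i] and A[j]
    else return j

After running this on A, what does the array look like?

[5, 6, 4, 13, 20, 11, 7]

pivot = A[0] = 7; i = -1, j = 7
j→6 (A[6]=5≤7), i→0 (A[0]=7≥7); i<j, swap → [5, 6, 11, 13, 20, 4, 7]
j→5 (A[5]=4≤7), i→2 (A[2]=11≥7); i<j, swap → [5, 6, 4, 13, 20, 11, 7]
j→2, i→3; i≥j, return j=2. A = [5, 6, 4, 13, 20, 11, 7]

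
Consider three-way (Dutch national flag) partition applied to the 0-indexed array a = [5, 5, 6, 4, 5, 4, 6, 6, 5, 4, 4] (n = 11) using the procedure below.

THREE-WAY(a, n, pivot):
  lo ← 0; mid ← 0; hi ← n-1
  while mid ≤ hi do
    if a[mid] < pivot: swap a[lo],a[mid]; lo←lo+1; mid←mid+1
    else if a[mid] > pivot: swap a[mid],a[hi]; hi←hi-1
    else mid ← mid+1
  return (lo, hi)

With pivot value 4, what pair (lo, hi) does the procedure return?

(0, 3)

pivot = 4; lo=0, mid=0, hi=10
a[mid]=5>4: swap a[0],a[10]; hi=9 → [4, 5, 6, 4, 5, 4, 6, 6, 5, 4, 5]
a[mid]=4=4: mid=1
a[mid]=5>4: swap a[1],a[9]; hi=8 → [4, 4, 6, 4, 5, 4, 6, 6, 5, 5, 5]
a[mid]=4=4: mid=2
a[mid]=6>4: swap a[2],a[8]; hi=7 → [4, 4, 5, 4, 5, 4, 6, 6, 6, 5, 5]
a[mid]=5>4: swap a[2],a[7]; hi=6 → [4, 4, 6, 4, 5, 4, 6, 5, 6, 5, 5]
a[mid]=6>4: swap a[2],a[6]; hi=5 → [4, 4, 6, 4, 5, 4, 6, 5, 6, 5, 5]
a[mid]=6>4: swap a[2],a[5]; hi=4 → [4, 4, 4, 4, 5, 6, 6, 5, 6, 5, 5]
a[mid]=4=4: mid=3
a[mid]=4=4: mid=4
a[mid]=5>4: swap a[4],a[4]; hi=3 → [4, 4, 4, 4, 5, 6, 6, 5, 6, 5, 5]
end: lo=0, hi=3; a = [4, 4, 4, 4, 5, 6, 6, 5, 6, 5, 5]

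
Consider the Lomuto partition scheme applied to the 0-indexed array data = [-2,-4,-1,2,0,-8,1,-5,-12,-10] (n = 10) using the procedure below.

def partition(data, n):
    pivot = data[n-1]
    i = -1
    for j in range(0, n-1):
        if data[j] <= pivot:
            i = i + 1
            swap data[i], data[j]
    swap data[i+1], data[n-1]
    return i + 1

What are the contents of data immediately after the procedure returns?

pivot=-10, i=-1
j=0: -2>-10, skip
j=1: -4>-10, skip
j=2: -1>-10, skip
j=3: 2>-10, skip
j=4: 0>-10, skip
j=5: -8>-10, skip
j=6: 1>-10, skip
j=7: -5>-10, skip
j=8: -12≤-10, i=0, swap(0,8) ⇒ [-12,-4,-1,2,0,-8,1,-5,-2,-10]
swap(1,9) ⇒ [-12,-10,-1,2,0,-8,1,-5,-2,-4]; return 1

[-12,-10,-1,2,0,-8,1,-5,-2,-4]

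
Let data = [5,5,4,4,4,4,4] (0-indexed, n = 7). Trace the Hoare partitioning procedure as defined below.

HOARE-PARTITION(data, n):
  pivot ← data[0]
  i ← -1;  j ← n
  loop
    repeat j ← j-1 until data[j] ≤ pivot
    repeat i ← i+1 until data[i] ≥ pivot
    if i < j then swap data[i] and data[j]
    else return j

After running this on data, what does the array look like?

[4,4,4,4,4,5,5]

pivot=5
j stops at 6 (4), i stops at 0 (5); swap ⇒ [4,5,4,4,4,4,5]
j stops at 5 (4), i stops at 1 (5); swap ⇒ [4,4,4,4,4,5,5]
j stops at 4, i stops at 5; i≥j ⇒ return 4. data=[4,4,4,4,4,5,5]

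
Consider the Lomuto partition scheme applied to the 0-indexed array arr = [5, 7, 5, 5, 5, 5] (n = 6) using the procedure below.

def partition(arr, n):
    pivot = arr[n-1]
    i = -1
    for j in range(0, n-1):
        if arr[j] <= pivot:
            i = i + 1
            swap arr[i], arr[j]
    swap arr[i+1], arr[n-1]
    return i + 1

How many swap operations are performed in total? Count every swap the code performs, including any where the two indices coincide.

pivot = arr[5] = 5; i = -1
j=0: arr[0]=5 ≤ 5 → i=0, swap arr[0],arr[0] (no change) → [5, 7, 5, 5, 5, 5]
j=1: arr[1]=7 > 5 → no swap
j=2: arr[2]=5 ≤ 5 → i=1, swap arr[1],arr[2] → [5, 5, 7, 5, 5, 5]
j=3: arr[3]=5 ≤ 5 → i=2, swap arr[2],arr[3] → [5, 5, 5, 7, 5, 5]
j=4: arr[4]=5 ≤ 5 → i=3, swap arr[3],arr[4] → [5, 5, 5, 5, 7, 5]
final swap arr[4],arr[5] → [5, 5, 5, 5, 5, 7]; return 4

5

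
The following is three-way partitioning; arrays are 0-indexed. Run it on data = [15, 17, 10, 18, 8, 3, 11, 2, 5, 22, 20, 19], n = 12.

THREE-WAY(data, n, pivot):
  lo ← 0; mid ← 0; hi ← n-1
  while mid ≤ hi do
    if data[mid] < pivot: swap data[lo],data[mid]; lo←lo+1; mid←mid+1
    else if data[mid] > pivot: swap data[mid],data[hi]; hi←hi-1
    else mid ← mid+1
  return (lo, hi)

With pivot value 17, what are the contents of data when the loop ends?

lo=0 mid=0 hi=11
15<17: swap(0,0), lo=1 mid=1 ⇒ [15, 17, 10, 18, 8, 3, 11, 2, 5, 22, 20, 19]
17=17: mid=2
10<17: swap(1,2), lo=2 mid=3 ⇒ [15, 10, 17, 18, 8, 3, 11, 2, 5, 22, 20, 19]
18>17: swap(3,11), hi=10 ⇒ [15, 10, 17, 19, 8, 3, 11, 2, 5, 22, 20, 18]
19>17: swap(3,10), hi=9 ⇒ [15, 10, 17, 20, 8, 3, 11, 2, 5, 22, 19, 18]
20>17: swap(3,9), hi=8 ⇒ [15, 10, 17, 22, 8, 3, 11, 2, 5, 20, 19, 18]
22>17: swap(3,8), hi=7 ⇒ [15, 10, 17, 5, 8, 3, 11, 2, 22, 20, 19, 18]
5<17: swap(2,3), lo=3 mid=4 ⇒ [15, 10, 5, 17, 8, 3, 11, 2, 22, 20, 19, 18]
8<17: swap(3,4), lo=4 mid=5 ⇒ [15, 10, 5, 8, 17, 3, 11, 2, 22, 20, 19, 18]
3<17: swap(4,5), lo=5 mid=6 ⇒ [15, 10, 5, 8, 3, 17, 11, 2, 22, 20, 19, 18]
11<17: swap(5,6), lo=6 mid=7 ⇒ [15, 10, 5, 8, 3, 11, 17, 2, 22, 20, 19, 18]
2<17: swap(6,7), lo=7 mid=8 ⇒ [15, 10, 5, 8, 3, 11, 2, 17, 22, 20, 19, 18]
done. lo=7 hi=7; data=[15, 10, 5, 8, 3, 11, 2, 17, 22, 20, 19, 18]

[15, 10, 5, 8, 3, 11, 2, 17, 22, 20, 19, 18]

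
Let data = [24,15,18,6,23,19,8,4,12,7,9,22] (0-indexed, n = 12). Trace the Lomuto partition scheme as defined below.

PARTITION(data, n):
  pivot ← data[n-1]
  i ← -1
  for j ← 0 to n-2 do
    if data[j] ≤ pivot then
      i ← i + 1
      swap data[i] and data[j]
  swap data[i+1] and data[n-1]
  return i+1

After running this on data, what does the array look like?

pivot=22, i=-1
j=0: 24>22, skip
j=1: 15≤22, i=0, swap(0,1) ⇒ [15,24,18,6,23,19,8,4,12,7,9,22]
j=2: 18≤22, i=1, swap(1,2) ⇒ [15,18,24,6,23,19,8,4,12,7,9,22]
j=3: 6≤22, i=2, swap(2,3) ⇒ [15,18,6,24,23,19,8,4,12,7,9,22]
j=4: 23>22, skip
j=5: 19≤22, i=3, swap(3,5) ⇒ [15,18,6,19,23,24,8,4,12,7,9,22]
j=6: 8≤22, i=4, swap(4,6) ⇒ [15,18,6,19,8,24,23,4,12,7,9,22]
j=7: 4≤22, i=5, swap(5,7) ⇒ [15,18,6,19,8,4,23,24,12,7,9,22]
j=8: 12≤22, i=6, swap(6,8) ⇒ [15,18,6,19,8,4,12,24,23,7,9,22]
j=9: 7≤22, i=7, swap(7,9) ⇒ [15,18,6,19,8,4,12,7,23,24,9,22]
j=10: 9≤22, i=8, swap(8,10) ⇒ [15,18,6,19,8,4,12,7,9,24,23,22]
swap(9,11) ⇒ [15,18,6,19,8,4,12,7,9,22,23,24]; return 9

[15,18,6,19,8,4,12,7,9,22,23,24]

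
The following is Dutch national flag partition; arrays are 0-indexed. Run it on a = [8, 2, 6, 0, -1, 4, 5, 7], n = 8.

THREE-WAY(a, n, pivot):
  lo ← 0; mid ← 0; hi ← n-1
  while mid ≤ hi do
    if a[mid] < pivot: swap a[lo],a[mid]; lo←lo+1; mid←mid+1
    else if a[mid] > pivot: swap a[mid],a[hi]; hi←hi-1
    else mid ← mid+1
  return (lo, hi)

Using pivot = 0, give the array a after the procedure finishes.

pivot = 0; lo=0, mid=0, hi=7
a[mid]=8>0: swap a[0],a[7]; hi=6 → [7, 2, 6, 0, -1, 4, 5, 8]
a[mid]=7>0: swap a[0],a[6]; hi=5 → [5, 2, 6, 0, -1, 4, 7, 8]
a[mid]=5>0: swap a[0],a[5]; hi=4 → [4, 2, 6, 0, -1, 5, 7, 8]
a[mid]=4>0: swap a[0],a[4]; hi=3 → [-1, 2, 6, 0, 4, 5, 7, 8]
a[mid]=-1<0: swap a[0],a[0]; lo=1,mid=1 → [-1, 2, 6, 0, 4, 5, 7, 8]
a[mid]=2>0: swap a[1],a[3]; hi=2 → [-1, 0, 6, 2, 4, 5, 7, 8]
a[mid]=0=0: mid=2
a[mid]=6>0: swap a[2],a[2]; hi=1 → [-1, 0, 6, 2, 4, 5, 7, 8]
end: lo=1, hi=1; a = [-1, 0, 6, 2, 4, 5, 7, 8]

[-1, 0, 6, 2, 4, 5, 7, 8]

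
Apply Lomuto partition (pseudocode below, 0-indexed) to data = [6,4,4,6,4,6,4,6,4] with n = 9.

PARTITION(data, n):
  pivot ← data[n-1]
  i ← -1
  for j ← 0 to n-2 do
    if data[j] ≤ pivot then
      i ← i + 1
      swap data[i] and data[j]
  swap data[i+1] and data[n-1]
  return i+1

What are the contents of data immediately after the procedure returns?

pivot=4, i=-1
j=0: 6>4, skip
j=1: 4≤4, i=0, swap(0,1) ⇒ [4,6,4,6,4,6,4,6,4]
j=2: 4≤4, i=1, swap(1,2) ⇒ [4,4,6,6,4,6,4,6,4]
j=3: 6>4, skip
j=4: 4≤4, i=2, swap(2,4) ⇒ [4,4,4,6,6,6,4,6,4]
j=5: 6>4, skip
j=6: 4≤4, i=3, swap(3,6) ⇒ [4,4,4,4,6,6,6,6,4]
j=7: 6>4, skip
swap(4,8) ⇒ [4,4,4,4,4,6,6,6,6]; return 4

[4,4,4,4,4,6,6,6,6]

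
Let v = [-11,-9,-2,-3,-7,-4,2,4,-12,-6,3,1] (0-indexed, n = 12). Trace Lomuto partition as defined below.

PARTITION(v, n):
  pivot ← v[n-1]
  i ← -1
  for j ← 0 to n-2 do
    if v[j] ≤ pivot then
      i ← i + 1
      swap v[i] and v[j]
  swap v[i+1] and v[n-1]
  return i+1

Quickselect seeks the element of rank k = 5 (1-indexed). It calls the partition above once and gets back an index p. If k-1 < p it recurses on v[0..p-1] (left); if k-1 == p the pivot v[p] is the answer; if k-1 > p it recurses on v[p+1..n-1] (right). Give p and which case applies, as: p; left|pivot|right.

pivot=1, i=-1
j=0: -11≤1, i=0, swap(0,0) ⇒ [-11,-9,-2,-3,-7,-4,2,4,-12,-6,3,1]
j=1: -9≤1, i=1, swap(1,1) ⇒ [-11,-9,-2,-3,-7,-4,2,4,-12,-6,3,1]
j=2: -2≤1, i=2, swap(2,2) ⇒ [-11,-9,-2,-3,-7,-4,2,4,-12,-6,3,1]
j=3: -3≤1, i=3, swap(3,3) ⇒ [-11,-9,-2,-3,-7,-4,2,4,-12,-6,3,1]
j=4: -7≤1, i=4, swap(4,4) ⇒ [-11,-9,-2,-3,-7,-4,2,4,-12,-6,3,1]
j=5: -4≤1, i=5, swap(5,5) ⇒ [-11,-9,-2,-3,-7,-4,2,4,-12,-6,3,1]
j=6: 2>1, skip
j=7: 4>1, skip
j=8: -12≤1, i=6, swap(6,8) ⇒ [-11,-9,-2,-3,-7,-4,-12,4,2,-6,3,1]
j=9: -6≤1, i=7, swap(7,9) ⇒ [-11,-9,-2,-3,-7,-4,-12,-6,2,4,3,1]
j=10: 3>1, skip
swap(8,11) ⇒ [-11,-9,-2,-3,-7,-4,-12,-6,1,4,3,2]; return 8
p = 8; k-1 = 4 < 8 ⇒ left

8; left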